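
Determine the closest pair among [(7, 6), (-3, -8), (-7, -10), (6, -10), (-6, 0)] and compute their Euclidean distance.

Computing all pairwise distances among 5 points:

d((7, 6), (-3, -8)) = 17.2047
d((7, 6), (-7, -10)) = 21.2603
d((7, 6), (6, -10)) = 16.0312
d((7, 6), (-6, 0)) = 14.3178
d((-3, -8), (-7, -10)) = 4.4721 <-- minimum
d((-3, -8), (6, -10)) = 9.2195
d((-3, -8), (-6, 0)) = 8.544
d((-7, -10), (6, -10)) = 13.0
d((-7, -10), (-6, 0)) = 10.0499
d((6, -10), (-6, 0)) = 15.6205

Closest pair: (-3, -8) and (-7, -10) with distance 4.4721

The closest pair is (-3, -8) and (-7, -10) with Euclidean distance 4.4721. For 5 points, brute-force pairwise comparison is shown above. For large n, the divide-and-conquer algorithm (sort by x, recurse on halves, check the dividing strip) achieves O(n log n).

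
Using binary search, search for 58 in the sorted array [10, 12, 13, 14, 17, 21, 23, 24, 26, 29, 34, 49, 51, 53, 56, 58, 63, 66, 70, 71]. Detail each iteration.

Binary search for 58 in [10, 12, 13, 14, 17, 21, 23, 24, 26, 29, 34, 49, 51, 53, 56, 58, 63, 66, 70, 71]:

lo=0, hi=19, mid=9, arr[mid]=29 -> 29 < 58, search right half
lo=10, hi=19, mid=14, arr[mid]=56 -> 56 < 58, search right half
lo=15, hi=19, mid=17, arr[mid]=66 -> 66 > 58, search left half
lo=15, hi=16, mid=15, arr[mid]=58 -> Found target at index 15!

Binary search finds 58 at index 15 after 4 comparisons. The search repeatedly halves the search space by comparing with the middle element.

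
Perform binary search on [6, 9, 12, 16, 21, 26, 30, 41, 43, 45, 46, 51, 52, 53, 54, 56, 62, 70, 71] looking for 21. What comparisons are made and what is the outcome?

Binary search for 21 in [6, 9, 12, 16, 21, 26, 30, 41, 43, 45, 46, 51, 52, 53, 54, 56, 62, 70, 71]:

lo=0, hi=18, mid=9, arr[mid]=45 -> 45 > 21, search left half
lo=0, hi=8, mid=4, arr[mid]=21 -> Found target at index 4!

Binary search finds 21 at index 4 after 2 comparisons. The search repeatedly halves the search space by comparing with the middle element.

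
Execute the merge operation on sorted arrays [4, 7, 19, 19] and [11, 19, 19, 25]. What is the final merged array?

Merging process:

Compare 4 vs 11: take 4 from left. Merged: [4]
Compare 7 vs 11: take 7 from left. Merged: [4, 7]
Compare 19 vs 11: take 11 from right. Merged: [4, 7, 11]
Compare 19 vs 19: take 19 from left. Merged: [4, 7, 11, 19]
Compare 19 vs 19: take 19 from left. Merged: [4, 7, 11, 19, 19]
Append remaining from right: [19, 19, 25]. Merged: [4, 7, 11, 19, 19, 19, 19, 25]

Final merged array: [4, 7, 11, 19, 19, 19, 19, 25]
Total comparisons: 5

The merged array is [4, 7, 11, 19, 19, 19, 19, 25], requiring 5 comparisons. The merge step runs in O(n) time where n is the total number of elements.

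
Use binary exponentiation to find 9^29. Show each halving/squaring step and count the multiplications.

Computing 9^29 by squaring (build up from 9^1; each line after the first costs one multiplication):

9^1 = 9
9^2 = (9^1)^2 = 9^2 = 81
9^3 = 9 * 9^2 = 9 * 81 = 729
9^6 = (9^3)^2 = 729^2 = 531441
9^7 = 9 * 9^6 = 9 * 531441 = 4782969
9^14 = (9^7)^2 = 4782969^2 = 22876792454961
9^28 = (9^14)^2 = 22876792454961^2 = 523347633027360537213511521
9^29 = 9 * 9^28 = 9 * 523347633027360537213511521 = 4710128697246244834921603689

Result: 4710128697246244834921603689
Multiplications needed: 7 (7 lines after 9^1)

9^29 = 4710128697246244834921603689. Using exponentiation by squaring, this requires 7 multiplications. The key idea: if the exponent is even, square the half-power; if odd, multiply by the base once.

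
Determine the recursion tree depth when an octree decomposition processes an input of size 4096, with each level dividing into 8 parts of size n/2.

For divide and conquer with division factor 2:

Problem sizes at each level:
Level 0: 4096
Level 1: 2048
Level 2: 1024
Level 3: 512
Level 4: 256
Level 5: 128
Level 6: 64
Level 7: 32
Level 8: 16
Level 9: 8
Level 10: 4
Level 11: 2
Level 12: 1

The root is level 0 and the size-1 base case is level 12 (the tree spans levels 0 through 12, i.e. 13 levels counting the root), so the depth is the number of divisions: log_2(4096) = 12

The recursion tree depth is log_2(4096) = 12. At each level, the problem size is divided by 2, so it takes 12 divisions to reduce to a base case of size 1. The algorithm makes 8 recursive calls at each level.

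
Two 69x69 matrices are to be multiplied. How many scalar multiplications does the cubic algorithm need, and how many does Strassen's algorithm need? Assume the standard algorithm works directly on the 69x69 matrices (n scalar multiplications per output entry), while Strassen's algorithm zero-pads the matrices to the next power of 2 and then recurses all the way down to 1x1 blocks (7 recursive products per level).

Matrix multiplication for 69x69 matrices:

Strassen's algorithm requires power-of-2 dimensions. Pad 69x69 to 128x128 (next power of 2).

Standard algorithm: 69^3 = 328509 multiplications
Strassen's algorithm: 7^(log2(128)) = 7^7 = 823543 multiplications
Difference: 328509 - 823543 = -495034 (Strassen uses MORE here due to padding overhead — for small or just-over-power-of-2 n, padding can outweigh the per-level savings)

Standard: 328509 multiplications (69^3). Strassen: 823543 multiplications (7^7, after padding to 128x128). Strassen reduces 8 recursive multiplications to 7 at each level.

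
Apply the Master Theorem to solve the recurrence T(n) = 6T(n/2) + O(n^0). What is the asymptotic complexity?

Master Theorem for T(n) = 6T(n/2) + O(n^0):

a = 6, b = 2, c = 0
log_b(a) = log_2(6) = 2.5850

Case 1: c = 0 < log_2(6) = 2.5850
T(n) = O(n^(log_2 6))

For T(n) = 6T(n/2) + O(n^0): log_2(6) = 2.5850. This is Case 1 of the Master Theorem (c < log_b(a), work dominated by leaves), giving O(n^(log_2 6)).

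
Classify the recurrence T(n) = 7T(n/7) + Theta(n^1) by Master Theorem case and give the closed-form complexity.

Master Theorem for T(n) = 7T(n/7) + O(n^1):

a = 7, b = 7, c = 1
log_b(a) = log_7(7) = 1.0000

Case 2: c = 1 = log_7(7) = 1.0000
T(n) = O(n^1 log n) = O(n log n)

For T(n) = 7T(n/7) + O(n^1): log_7(7) = 1.0000. This is Case 2 of the Master Theorem (c = log_b(a), equal work at all levels), giving O(n log n).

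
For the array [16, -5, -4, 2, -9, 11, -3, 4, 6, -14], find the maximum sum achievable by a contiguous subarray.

Using Kadane's algorithm on [16, -5, -4, 2, -9, 11, -3, 4, 6, -14]:

Scanning through the array:
Position 1 (value -5): max_ending_here = 11, max_so_far = 16
Position 2 (value -4): max_ending_here = 7, max_so_far = 16
Position 3 (value 2): max_ending_here = 9, max_so_far = 16
Position 4 (value -9): max_ending_here = 0, max_so_far = 16
Position 5 (value 11): max_ending_here = 11, max_so_far = 16
Position 6 (value -3): max_ending_here = 8, max_so_far = 16
Position 7 (value 4): max_ending_here = 12, max_so_far = 16
Position 8 (value 6): max_ending_here = 18, max_so_far = 18
Position 9 (value -14): max_ending_here = 4, max_so_far = 18

Maximum subarray: [16, -5, -4, 2, -9, 11, -3, 4, 6]
Maximum sum: 18

The maximum subarray is [16, -5, -4, 2, -9, 11, -3, 4, 6] with sum 18. This subarray runs from index 0 to index 8.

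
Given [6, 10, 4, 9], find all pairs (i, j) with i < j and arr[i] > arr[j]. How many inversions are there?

Finding inversions in [6, 10, 4, 9]:

(0, 2): arr[0]=6 > arr[2]=4
(1, 2): arr[1]=10 > arr[2]=4
(1, 3): arr[1]=10 > arr[3]=9

Total inversions: 3

The array has 3 inversion(s): (0,2), (1,2), (1,3). Each pair (i,j) satisfies i < j and arr[i] > arr[j].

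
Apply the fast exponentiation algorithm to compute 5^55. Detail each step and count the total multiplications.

Computing 5^55 by squaring (build up from 5^1; each line after the first costs one multiplication):

5^1 = 5
5^2 = (5^1)^2 = 5^2 = 25
5^3 = 5 * 5^2 = 5 * 25 = 125
5^6 = (5^3)^2 = 125^2 = 15625
5^12 = (5^6)^2 = 15625^2 = 244140625
5^13 = 5 * 5^12 = 5 * 244140625 = 1220703125
5^26 = (5^13)^2 = 1220703125^2 = 1490116119384765625
5^27 = 5 * 5^26 = 5 * 1490116119384765625 = 7450580596923828125
5^54 = (5^27)^2 = 7450580596923828125^2 = 55511151231257827021181583404541015625
5^55 = 5 * 5^54 = 5 * 55511151231257827021181583404541015625 = 277555756156289135105907917022705078125

Result: 277555756156289135105907917022705078125
Multiplications needed: 9 (9 lines after 5^1)

5^55 = 277555756156289135105907917022705078125. Using exponentiation by squaring, this requires 9 multiplications. The key idea: if the exponent is even, square the half-power; if odd, multiply by the base once.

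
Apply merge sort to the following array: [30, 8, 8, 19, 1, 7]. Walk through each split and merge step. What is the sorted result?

Merge sort trace:

Split: [30, 8, 8, 19, 1, 7] -> [30, 8, 8] and [19, 1, 7]
  Split: [30, 8, 8] -> [30] and [8, 8]
    Split: [8, 8] -> [8] and [8]
    Merge: [8] + [8] -> [8, 8]
  Merge: [30] + [8, 8] -> [8, 8, 30]
  Split: [19, 1, 7] -> [19] and [1, 7]
    Split: [1, 7] -> [1] and [7]
    Merge: [1] + [7] -> [1, 7]
  Merge: [19] + [1, 7] -> [1, 7, 19]
Merge: [8, 8, 30] + [1, 7, 19] -> [1, 7, 8, 8, 19, 30]

Final sorted array: [1, 7, 8, 8, 19, 30]

The merge sort proceeds by recursively splitting the array and merging sorted halves.
After all merges, the sorted array is [1, 7, 8, 8, 19, 30].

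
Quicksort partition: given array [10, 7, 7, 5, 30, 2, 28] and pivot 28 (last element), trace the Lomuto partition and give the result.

Lomuto partition with pivot = 28:

Initial array: [10, 7, 7, 5, 30, 2, 28]

arr[0]=10 <= 28: swap with position 0, array becomes [10, 7, 7, 5, 30, 2, 28]
arr[1]=7 <= 28: swap with position 1, array becomes [10, 7, 7, 5, 30, 2, 28]
arr[2]=7 <= 28: swap with position 2, array becomes [10, 7, 7, 5, 30, 2, 28]
arr[3]=5 <= 28: swap with position 3, array becomes [10, 7, 7, 5, 30, 2, 28]
arr[4]=30 > 28: no swap
arr[5]=2 <= 28: swap with position 4, array becomes [10, 7, 7, 5, 2, 30, 28]

Place pivot at position 5: [10, 7, 7, 5, 2, 28, 30]
Pivot position: 5

After partitioning with pivot 28, the array becomes [10, 7, 7, 5, 2, 28, 30]. The pivot is placed at index 5. All elements to the left of the pivot are <= 28, and all elements to the right are > 28.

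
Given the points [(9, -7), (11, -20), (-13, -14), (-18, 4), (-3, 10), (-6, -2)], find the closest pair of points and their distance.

Computing all pairwise distances among 6 points:

d((9, -7), (11, -20)) = 13.1529
d((9, -7), (-13, -14)) = 23.0868
d((9, -7), (-18, 4)) = 29.1548
d((9, -7), (-3, 10)) = 20.8087
d((9, -7), (-6, -2)) = 15.8114
d((11, -20), (-13, -14)) = 24.7386
d((11, -20), (-18, 4)) = 37.6431
d((11, -20), (-3, 10)) = 33.1059
d((11, -20), (-6, -2)) = 24.7588
d((-13, -14), (-18, 4)) = 18.6815
d((-13, -14), (-3, 10)) = 26.0
d((-13, -14), (-6, -2)) = 13.8924
d((-18, 4), (-3, 10)) = 16.1555
d((-18, 4), (-6, -2)) = 13.4164
d((-3, 10), (-6, -2)) = 12.3693 <-- minimum

Closest pair: (-3, 10) and (-6, -2) with distance 12.3693

The closest pair is (-3, 10) and (-6, -2) with Euclidean distance 12.3693. For 6 points, brute-force pairwise comparison is shown above. For large n, the divide-and-conquer algorithm (sort by x, recurse on halves, check the dividing strip) achieves O(n log n).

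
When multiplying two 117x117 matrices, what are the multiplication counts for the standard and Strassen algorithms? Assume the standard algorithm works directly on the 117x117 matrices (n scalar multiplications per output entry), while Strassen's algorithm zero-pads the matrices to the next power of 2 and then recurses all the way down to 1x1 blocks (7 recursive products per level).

Matrix multiplication for 117x117 matrices:

Strassen's algorithm requires power-of-2 dimensions. Pad 117x117 to 128x128 (next power of 2).

Standard algorithm: 117^3 = 1601613 multiplications
Strassen's algorithm: 7^(log2(128)) = 7^7 = 823543 multiplications
Savings: 1601613 - 823543 = 778070 multiplications

Standard: 1601613 multiplications (117^3). Strassen: 823543 multiplications (7^7, after padding to 128x128). Strassen reduces 8 recursive multiplications to 7 at each level.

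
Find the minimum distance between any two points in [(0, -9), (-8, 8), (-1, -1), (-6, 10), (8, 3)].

Computing all pairwise distances among 5 points:

d((0, -9), (-8, 8)) = 18.7883
d((0, -9), (-1, -1)) = 8.0623
d((0, -9), (-6, 10)) = 19.9249
d((0, -9), (8, 3)) = 14.4222
d((-8, 8), (-1, -1)) = 11.4018
d((-8, 8), (-6, 10)) = 2.8284 <-- minimum
d((-8, 8), (8, 3)) = 16.7631
d((-1, -1), (-6, 10)) = 12.083
d((-1, -1), (8, 3)) = 9.8489
d((-6, 10), (8, 3)) = 15.6525

Closest pair: (-8, 8) and (-6, 10) with distance 2.8284

The closest pair is (-8, 8) and (-6, 10) with Euclidean distance 2.8284. For 5 points, brute-force pairwise comparison is shown above. For large n, the divide-and-conquer algorithm (sort by x, recurse on halves, check the dividing strip) achieves O(n log n).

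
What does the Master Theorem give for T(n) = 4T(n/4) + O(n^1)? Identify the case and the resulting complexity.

Master Theorem for T(n) = 4T(n/4) + O(n^1):

a = 4, b = 4, c = 1
log_b(a) = log_4(4) = 1.0000

Case 2: c = 1 = log_4(4) = 1.0000
T(n) = O(n^1 log n) = O(n log n)

For T(n) = 4T(n/4) + O(n^1): log_4(4) = 1.0000. This is Case 2 of the Master Theorem (c = log_b(a), equal work at all levels), giving O(n log n).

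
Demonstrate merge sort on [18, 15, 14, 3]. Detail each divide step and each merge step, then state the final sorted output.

Merge sort trace:

Split: [18, 15, 14, 3] -> [18, 15] and [14, 3]
  Split: [18, 15] -> [18] and [15]
  Merge: [18] + [15] -> [15, 18]
  Split: [14, 3] -> [14] and [3]
  Merge: [14] + [3] -> [3, 14]
Merge: [15, 18] + [3, 14] -> [3, 14, 15, 18]

Final sorted array: [3, 14, 15, 18]

The merge sort proceeds by recursively splitting the array and merging sorted halves.
After all merges, the sorted array is [3, 14, 15, 18].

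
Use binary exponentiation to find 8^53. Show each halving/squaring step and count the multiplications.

Computing 8^53 by squaring (build up from 8^1; each line after the first costs one multiplication):

8^1 = 8
8^2 = (8^1)^2 = 8^2 = 64
8^3 = 8 * 8^2 = 8 * 64 = 512
8^6 = (8^3)^2 = 512^2 = 262144
8^12 = (8^6)^2 = 262144^2 = 68719476736
8^13 = 8 * 8^12 = 8 * 68719476736 = 549755813888
8^26 = (8^13)^2 = 549755813888^2 = 302231454903657293676544
8^52 = (8^26)^2 = 302231454903657293676544^2 = 91343852333181432387730302044767688728495783936
8^53 = 8 * 8^52 = 8 * 91343852333181432387730302044767688728495783936 = 730750818665451459101842416358141509827966271488

Result: 730750818665451459101842416358141509827966271488
Multiplications needed: 8 (8 lines after 8^1)

8^53 = 730750818665451459101842416358141509827966271488. Using exponentiation by squaring, this requires 8 multiplications. The key idea: if the exponent is even, square the half-power; if odd, multiply by the base once.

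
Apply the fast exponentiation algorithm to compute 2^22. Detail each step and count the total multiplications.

Computing 2^22 by squaring (build up from 2^1; each line after the first costs one multiplication):

2^1 = 2
2^2 = (2^1)^2 = 2^2 = 4
2^4 = (2^2)^2 = 4^2 = 16
2^5 = 2 * 2^4 = 2 * 16 = 32
2^10 = (2^5)^2 = 32^2 = 1024
2^11 = 2 * 2^10 = 2 * 1024 = 2048
2^22 = (2^11)^2 = 2048^2 = 4194304

Result: 4194304
Multiplications needed: 6 (6 lines after 2^1)

2^22 = 4194304. Using exponentiation by squaring, this requires 6 multiplications. The key idea: if the exponent is even, square the half-power; if odd, multiply by the base once.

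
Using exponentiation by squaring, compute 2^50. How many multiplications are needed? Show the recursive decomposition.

Computing 2^50 by squaring (build up from 2^1; each line after the first costs one multiplication):

2^1 = 2
2^2 = (2^1)^2 = 2^2 = 4
2^3 = 2 * 2^2 = 2 * 4 = 8
2^6 = (2^3)^2 = 8^2 = 64
2^12 = (2^6)^2 = 64^2 = 4096
2^24 = (2^12)^2 = 4096^2 = 16777216
2^25 = 2 * 2^24 = 2 * 16777216 = 33554432
2^50 = (2^25)^2 = 33554432^2 = 1125899906842624

Result: 1125899906842624
Multiplications needed: 7 (7 lines after 2^1)

2^50 = 1125899906842624. Using exponentiation by squaring, this requires 7 multiplications. The key idea: if the exponent is even, square the half-power; if odd, multiply by the base once.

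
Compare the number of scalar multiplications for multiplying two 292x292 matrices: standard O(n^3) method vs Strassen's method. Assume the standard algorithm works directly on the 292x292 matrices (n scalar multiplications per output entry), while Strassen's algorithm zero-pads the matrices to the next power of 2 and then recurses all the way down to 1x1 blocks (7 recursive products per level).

Matrix multiplication for 292x292 matrices:

Strassen's algorithm requires power-of-2 dimensions. Pad 292x292 to 512x512 (next power of 2).

Standard algorithm: 292^3 = 24897088 multiplications
Strassen's algorithm: 7^(log2(512)) = 7^9 = 40353607 multiplications
Difference: 24897088 - 40353607 = -15456519 (Strassen uses MORE here due to padding overhead — for small or just-over-power-of-2 n, padding can outweigh the per-level savings)

Standard: 24897088 multiplications (292^3). Strassen: 40353607 multiplications (7^9, after padding to 512x512). Strassen reduces 8 recursive multiplications to 7 at each level.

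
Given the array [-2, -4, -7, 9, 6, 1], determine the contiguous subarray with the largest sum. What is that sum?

Using Kadane's algorithm on [-2, -4, -7, 9, 6, 1]:

Scanning through the array:
Position 1 (value -4): max_ending_here = -4, max_so_far = -2
Position 2 (value -7): max_ending_here = -7, max_so_far = -2
Position 3 (value 9): max_ending_here = 9, max_so_far = 9
Position 4 (value 6): max_ending_here = 15, max_so_far = 15
Position 5 (value 1): max_ending_here = 16, max_so_far = 16

Maximum subarray: [9, 6, 1]
Maximum sum: 16

The maximum subarray is [9, 6, 1] with sum 16. This subarray runs from index 3 to index 5.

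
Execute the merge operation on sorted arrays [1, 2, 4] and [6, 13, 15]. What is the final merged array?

Merging process:

Compare 1 vs 6: take 1 from left. Merged: [1]
Compare 2 vs 6: take 2 from left. Merged: [1, 2]
Compare 4 vs 6: take 4 from left. Merged: [1, 2, 4]
Append remaining from right: [6, 13, 15]. Merged: [1, 2, 4, 6, 13, 15]

Final merged array: [1, 2, 4, 6, 13, 15]
Total comparisons: 3

The merged array is [1, 2, 4, 6, 13, 15], requiring 3 comparisons. The merge step runs in O(n) time where n is the total number of elements.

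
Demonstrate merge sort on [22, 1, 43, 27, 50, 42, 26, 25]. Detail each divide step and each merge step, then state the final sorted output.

Merge sort trace:

Split: [22, 1, 43, 27, 50, 42, 26, 25] -> [22, 1, 43, 27] and [50, 42, 26, 25]
  Split: [22, 1, 43, 27] -> [22, 1] and [43, 27]
    Split: [22, 1] -> [22] and [1]
    Merge: [22] + [1] -> [1, 22]
    Split: [43, 27] -> [43] and [27]
    Merge: [43] + [27] -> [27, 43]
  Merge: [1, 22] + [27, 43] -> [1, 22, 27, 43]
  Split: [50, 42, 26, 25] -> [50, 42] and [26, 25]
    Split: [50, 42] -> [50] and [42]
    Merge: [50] + [42] -> [42, 50]
    Split: [26, 25] -> [26] and [25]
    Merge: [26] + [25] -> [25, 26]
  Merge: [42, 50] + [25, 26] -> [25, 26, 42, 50]
Merge: [1, 22, 27, 43] + [25, 26, 42, 50] -> [1, 22, 25, 26, 27, 42, 43, 50]

Final sorted array: [1, 22, 25, 26, 27, 42, 43, 50]

The merge sort proceeds by recursively splitting the array and merging sorted halves.
After all merges, the sorted array is [1, 22, 25, 26, 27, 42, 43, 50].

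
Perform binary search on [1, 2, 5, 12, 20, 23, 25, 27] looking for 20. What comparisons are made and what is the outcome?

Binary search for 20 in [1, 2, 5, 12, 20, 23, 25, 27]:

lo=0, hi=7, mid=3, arr[mid]=12 -> 12 < 20, search right half
lo=4, hi=7, mid=5, arr[mid]=23 -> 23 > 20, search left half
lo=4, hi=4, mid=4, arr[mid]=20 -> Found target at index 4!

Binary search finds 20 at index 4 after 3 comparisons. The search repeatedly halves the search space by comparing with the middle element.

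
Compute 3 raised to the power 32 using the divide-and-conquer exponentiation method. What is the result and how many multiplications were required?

Computing 3^32 by squaring (build up from 3^1; each line after the first costs one multiplication):

3^1 = 3
3^2 = (3^1)^2 = 3^2 = 9
3^4 = (3^2)^2 = 9^2 = 81
3^8 = (3^4)^2 = 81^2 = 6561
3^16 = (3^8)^2 = 6561^2 = 43046721
3^32 = (3^16)^2 = 43046721^2 = 1853020188851841

Result: 1853020188851841
Multiplications needed: 5 (5 lines after 3^1)

3^32 = 1853020188851841. Using exponentiation by squaring, this requires 5 multiplications. The key idea: if the exponent is even, square the half-power; if odd, multiply by the base once.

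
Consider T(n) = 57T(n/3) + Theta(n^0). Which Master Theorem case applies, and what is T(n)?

Master Theorem for T(n) = 57T(n/3) + O(n^0):

a = 57, b = 3, c = 0
log_b(a) = log_3(57) = 3.6801

Case 1: c = 0 < log_3(57) = 3.6801
T(n) = O(n^(log_3 57))

For T(n) = 57T(n/3) + O(n^0): log_3(57) = 3.6801. This is Case 1 of the Master Theorem (c < log_b(a), work dominated by leaves), giving O(n^(log_3 57)).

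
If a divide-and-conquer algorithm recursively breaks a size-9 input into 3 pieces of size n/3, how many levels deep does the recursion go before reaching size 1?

For divide and conquer with division factor 3:

Problem sizes at each level:
Level 0: 9
Level 1: 3
Level 2: 1

The root is level 0 and the size-1 base case is level 2 (the tree spans levels 0 through 2, i.e. 3 levels counting the root), so the depth is the number of divisions: log_3(9) = 2

The recursion tree depth is log_3(9) = 2. At each level, the problem size is divided by 3, so it takes 2 divisions to reduce to a base case of size 1. The algorithm makes 3 recursive calls at each level.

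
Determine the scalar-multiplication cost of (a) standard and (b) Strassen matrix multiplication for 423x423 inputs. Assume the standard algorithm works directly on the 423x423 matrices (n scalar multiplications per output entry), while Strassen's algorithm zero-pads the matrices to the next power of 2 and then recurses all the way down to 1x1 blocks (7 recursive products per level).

Matrix multiplication for 423x423 matrices:

Strassen's algorithm requires power-of-2 dimensions. Pad 423x423 to 512x512 (next power of 2).

Standard algorithm: 423^3 = 75686967 multiplications
Strassen's algorithm: 7^(log2(512)) = 7^9 = 40353607 multiplications
Savings: 75686967 - 40353607 = 35333360 multiplications

Standard: 75686967 multiplications (423^3). Strassen: 40353607 multiplications (7^9, after padding to 512x512). Strassen reduces 8 recursive multiplications to 7 at each level.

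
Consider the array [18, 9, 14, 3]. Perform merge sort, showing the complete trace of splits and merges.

Merge sort trace:

Split: [18, 9, 14, 3] -> [18, 9] and [14, 3]
  Split: [18, 9] -> [18] and [9]
  Merge: [18] + [9] -> [9, 18]
  Split: [14, 3] -> [14] and [3]
  Merge: [14] + [3] -> [3, 14]
Merge: [9, 18] + [3, 14] -> [3, 9, 14, 18]

Final sorted array: [3, 9, 14, 18]

The merge sort proceeds by recursively splitting the array and merging sorted halves.
After all merges, the sorted array is [3, 9, 14, 18].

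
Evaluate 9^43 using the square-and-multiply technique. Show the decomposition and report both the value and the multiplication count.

Computing 9^43 by squaring (build up from 9^1; each line after the first costs one multiplication):

9^1 = 9
9^2 = (9^1)^2 = 9^2 = 81
9^4 = (9^2)^2 = 81^2 = 6561
9^5 = 9 * 9^4 = 9 * 6561 = 59049
9^10 = (9^5)^2 = 59049^2 = 3486784401
9^20 = (9^10)^2 = 3486784401^2 = 12157665459056928801
9^21 = 9 * 9^20 = 9 * 12157665459056928801 = 109418989131512359209
9^42 = (9^21)^2 = 109418989131512359209^2 = 11972515182562019788602740026717047105681
9^43 = 9 * 9^42 = 9 * 11972515182562019788602740026717047105681 = 107752636643058178097424660240453423951129

Result: 107752636643058178097424660240453423951129
Multiplications needed: 8 (8 lines after 9^1)

9^43 = 107752636643058178097424660240453423951129. Using exponentiation by squaring, this requires 8 multiplications. The key idea: if the exponent is even, square the half-power; if odd, multiply by the base once.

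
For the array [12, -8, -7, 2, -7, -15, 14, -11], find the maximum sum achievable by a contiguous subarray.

Using Kadane's algorithm on [12, -8, -7, 2, -7, -15, 14, -11]:

Scanning through the array:
Position 1 (value -8): max_ending_here = 4, max_so_far = 12
Position 2 (value -7): max_ending_here = -3, max_so_far = 12
Position 3 (value 2): max_ending_here = 2, max_so_far = 12
Position 4 (value -7): max_ending_here = -5, max_so_far = 12
Position 5 (value -15): max_ending_here = -15, max_so_far = 12
Position 6 (value 14): max_ending_here = 14, max_so_far = 14
Position 7 (value -11): max_ending_here = 3, max_so_far = 14

Maximum subarray: [14]
Maximum sum: 14

The maximum subarray is [14] with sum 14. This subarray runs from index 6 to index 6.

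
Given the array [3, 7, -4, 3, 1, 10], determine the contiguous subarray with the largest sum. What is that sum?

Using Kadane's algorithm on [3, 7, -4, 3, 1, 10]:

Scanning through the array:
Position 1 (value 7): max_ending_here = 10, max_so_far = 10
Position 2 (value -4): max_ending_here = 6, max_so_far = 10
Position 3 (value 3): max_ending_here = 9, max_so_far = 10
Position 4 (value 1): max_ending_here = 10, max_so_far = 10
Position 5 (value 10): max_ending_here = 20, max_so_far = 20

Maximum subarray: [3, 7, -4, 3, 1, 10]
Maximum sum: 20

The maximum subarray is [3, 7, -4, 3, 1, 10] with sum 20. This subarray runs from index 0 to index 5.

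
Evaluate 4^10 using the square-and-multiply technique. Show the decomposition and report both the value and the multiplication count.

Computing 4^10 by squaring (build up from 4^1; each line after the first costs one multiplication):

4^1 = 4
4^2 = (4^1)^2 = 4^2 = 16
4^4 = (4^2)^2 = 16^2 = 256
4^5 = 4 * 4^4 = 4 * 256 = 1024
4^10 = (4^5)^2 = 1024^2 = 1048576

Result: 1048576
Multiplications needed: 4 (4 lines after 4^1)

4^10 = 1048576. Using exponentiation by squaring, this requires 4 multiplications. The key idea: if the exponent is even, square the half-power; if odd, multiply by the base once.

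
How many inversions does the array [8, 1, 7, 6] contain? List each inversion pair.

Finding inversions in [8, 1, 7, 6]:

(0, 1): arr[0]=8 > arr[1]=1
(0, 2): arr[0]=8 > arr[2]=7
(0, 3): arr[0]=8 > arr[3]=6
(2, 3): arr[2]=7 > arr[3]=6

Total inversions: 4

The array has 4 inversion(s): (0,1), (0,2), (0,3), (2,3). Each pair (i,j) satisfies i < j and arr[i] > arr[j].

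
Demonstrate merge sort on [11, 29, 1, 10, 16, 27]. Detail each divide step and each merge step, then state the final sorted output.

Merge sort trace:

Split: [11, 29, 1, 10, 16, 27] -> [11, 29, 1] and [10, 16, 27]
  Split: [11, 29, 1] -> [11] and [29, 1]
    Split: [29, 1] -> [29] and [1]
    Merge: [29] + [1] -> [1, 29]
  Merge: [11] + [1, 29] -> [1, 11, 29]
  Split: [10, 16, 27] -> [10] and [16, 27]
    Split: [16, 27] -> [16] and [27]
    Merge: [16] + [27] -> [16, 27]
  Merge: [10] + [16, 27] -> [10, 16, 27]
Merge: [1, 11, 29] + [10, 16, 27] -> [1, 10, 11, 16, 27, 29]

Final sorted array: [1, 10, 11, 16, 27, 29]

The merge sort proceeds by recursively splitting the array and merging sorted halves.
After all merges, the sorted array is [1, 10, 11, 16, 27, 29].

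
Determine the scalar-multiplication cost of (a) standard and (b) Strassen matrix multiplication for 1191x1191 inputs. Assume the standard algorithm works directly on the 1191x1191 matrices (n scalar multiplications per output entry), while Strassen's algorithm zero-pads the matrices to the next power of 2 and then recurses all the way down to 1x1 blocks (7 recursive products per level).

Matrix multiplication for 1191x1191 matrices:

Strassen's algorithm requires power-of-2 dimensions. Pad 1191x1191 to 2048x2048 (next power of 2).

Standard algorithm: 1191^3 = 1689410871 multiplications
Strassen's algorithm: 7^(log2(2048)) = 7^11 = 1977326743 multiplications
Difference: 1689410871 - 1977326743 = -287915872 (Strassen uses MORE here due to padding overhead — for small or just-over-power-of-2 n, padding can outweigh the per-level savings)

Standard: 1689410871 multiplications (1191^3). Strassen: 1977326743 multiplications (7^11, after padding to 2048x2048). Strassen reduces 8 recursive multiplications to 7 at each level.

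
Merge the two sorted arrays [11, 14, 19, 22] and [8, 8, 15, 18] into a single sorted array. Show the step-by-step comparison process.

Merging process:

Compare 11 vs 8: take 8 from right. Merged: [8]
Compare 11 vs 8: take 8 from right. Merged: [8, 8]
Compare 11 vs 15: take 11 from left. Merged: [8, 8, 11]
Compare 14 vs 15: take 14 from left. Merged: [8, 8, 11, 14]
Compare 19 vs 15: take 15 from right. Merged: [8, 8, 11, 14, 15]
Compare 19 vs 18: take 18 from right. Merged: [8, 8, 11, 14, 15, 18]
Append remaining from left: [19, 22]. Merged: [8, 8, 11, 14, 15, 18, 19, 22]

Final merged array: [8, 8, 11, 14, 15, 18, 19, 22]
Total comparisons: 6

The merged array is [8, 8, 11, 14, 15, 18, 19, 22], requiring 6 comparisons. The merge step runs in O(n) time where n is the total number of elements.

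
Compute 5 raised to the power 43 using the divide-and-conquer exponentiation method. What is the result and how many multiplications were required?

Computing 5^43 by squaring (build up from 5^1; each line after the first costs one multiplication):

5^1 = 5
5^2 = (5^1)^2 = 5^2 = 25
5^4 = (5^2)^2 = 25^2 = 625
5^5 = 5 * 5^4 = 5 * 625 = 3125
5^10 = (5^5)^2 = 3125^2 = 9765625
5^20 = (5^10)^2 = 9765625^2 = 95367431640625
5^21 = 5 * 5^20 = 5 * 95367431640625 = 476837158203125
5^42 = (5^21)^2 = 476837158203125^2 = 227373675443232059478759765625
5^43 = 5 * 5^42 = 5 * 227373675443232059478759765625 = 1136868377216160297393798828125

Result: 1136868377216160297393798828125
Multiplications needed: 8 (8 lines after 5^1)

5^43 = 1136868377216160297393798828125. Using exponentiation by squaring, this requires 8 multiplications. The key idea: if the exponent is even, square the half-power; if odd, multiply by the base once.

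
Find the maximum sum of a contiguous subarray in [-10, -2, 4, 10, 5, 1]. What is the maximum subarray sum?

Using Kadane's algorithm on [-10, -2, 4, 10, 5, 1]:

Scanning through the array:
Position 1 (value -2): max_ending_here = -2, max_so_far = -2
Position 2 (value 4): max_ending_here = 4, max_so_far = 4
Position 3 (value 10): max_ending_here = 14, max_so_far = 14
Position 4 (value 5): max_ending_here = 19, max_so_far = 19
Position 5 (value 1): max_ending_here = 20, max_so_far = 20

Maximum subarray: [4, 10, 5, 1]
Maximum sum: 20

The maximum subarray is [4, 10, 5, 1] with sum 20. This subarray runs from index 2 to index 5.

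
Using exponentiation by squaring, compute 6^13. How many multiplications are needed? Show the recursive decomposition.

Computing 6^13 by squaring (build up from 6^1; each line after the first costs one multiplication):

6^1 = 6
6^2 = (6^1)^2 = 6^2 = 36
6^3 = 6 * 6^2 = 6 * 36 = 216
6^6 = (6^3)^2 = 216^2 = 46656
6^12 = (6^6)^2 = 46656^2 = 2176782336
6^13 = 6 * 6^12 = 6 * 2176782336 = 13060694016

Result: 13060694016
Multiplications needed: 5 (5 lines after 6^1)

6^13 = 13060694016. Using exponentiation by squaring, this requires 5 multiplications. The key idea: if the exponent is even, square the half-power; if odd, multiply by the base once.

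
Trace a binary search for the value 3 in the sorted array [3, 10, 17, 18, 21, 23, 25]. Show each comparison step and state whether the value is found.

Binary search for 3 in [3, 10, 17, 18, 21, 23, 25]:

lo=0, hi=6, mid=3, arr[mid]=18 -> 18 > 3, search left half
lo=0, hi=2, mid=1, arr[mid]=10 -> 10 > 3, search left half
lo=0, hi=0, mid=0, arr[mid]=3 -> Found target at index 0!

Binary search finds 3 at index 0 after 3 comparisons. The search repeatedly halves the search space by comparing with the middle element.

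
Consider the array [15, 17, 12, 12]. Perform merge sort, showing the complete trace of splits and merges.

Merge sort trace:

Split: [15, 17, 12, 12] -> [15, 17] and [12, 12]
  Split: [15, 17] -> [15] and [17]
  Merge: [15] + [17] -> [15, 17]
  Split: [12, 12] -> [12] and [12]
  Merge: [12] + [12] -> [12, 12]
Merge: [15, 17] + [12, 12] -> [12, 12, 15, 17]

Final sorted array: [12, 12, 15, 17]

The merge sort proceeds by recursively splitting the array and merging sorted halves.
After all merges, the sorted array is [12, 12, 15, 17].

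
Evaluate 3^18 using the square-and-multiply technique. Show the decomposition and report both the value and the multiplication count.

Computing 3^18 by squaring (build up from 3^1; each line after the first costs one multiplication):

3^1 = 3
3^2 = (3^1)^2 = 3^2 = 9
3^4 = (3^2)^2 = 9^2 = 81
3^8 = (3^4)^2 = 81^2 = 6561
3^9 = 3 * 3^8 = 3 * 6561 = 19683
3^18 = (3^9)^2 = 19683^2 = 387420489

Result: 387420489
Multiplications needed: 5 (5 lines after 3^1)

3^18 = 387420489. Using exponentiation by squaring, this requires 5 multiplications. The key idea: if the exponent is even, square the half-power; if odd, multiply by the base once.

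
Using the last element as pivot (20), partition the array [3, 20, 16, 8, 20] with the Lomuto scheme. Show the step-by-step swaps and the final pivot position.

Lomuto partition with pivot = 20:

Initial array: [3, 20, 16, 8, 20]

arr[0]=3 <= 20: swap with position 0, array becomes [3, 20, 16, 8, 20]
arr[1]=20 <= 20: swap with position 1, array becomes [3, 20, 16, 8, 20]
arr[2]=16 <= 20: swap with position 2, array becomes [3, 20, 16, 8, 20]
arr[3]=8 <= 20: swap with position 3, array becomes [3, 20, 16, 8, 20]

Place pivot at position 4: [3, 20, 16, 8, 20]
Pivot position: 4

After partitioning with pivot 20, the array becomes [3, 20, 16, 8, 20]. The pivot is placed at index 4. All elements to the left of the pivot are <= 20, and all elements to the right are > 20.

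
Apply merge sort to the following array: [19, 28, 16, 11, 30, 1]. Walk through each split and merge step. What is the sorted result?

Merge sort trace:

Split: [19, 28, 16, 11, 30, 1] -> [19, 28, 16] and [11, 30, 1]
  Split: [19, 28, 16] -> [19] and [28, 16]
    Split: [28, 16] -> [28] and [16]
    Merge: [28] + [16] -> [16, 28]
  Merge: [19] + [16, 28] -> [16, 19, 28]
  Split: [11, 30, 1] -> [11] and [30, 1]
    Split: [30, 1] -> [30] and [1]
    Merge: [30] + [1] -> [1, 30]
  Merge: [11] + [1, 30] -> [1, 11, 30]
Merge: [16, 19, 28] + [1, 11, 30] -> [1, 11, 16, 19, 28, 30]

Final sorted array: [1, 11, 16, 19, 28, 30]

The merge sort proceeds by recursively splitting the array and merging sorted halves.
After all merges, the sorted array is [1, 11, 16, 19, 28, 30].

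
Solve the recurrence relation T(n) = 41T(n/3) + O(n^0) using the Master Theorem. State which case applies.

Master Theorem for T(n) = 41T(n/3) + O(n^0):

a = 41, b = 3, c = 0
log_b(a) = log_3(41) = 3.3802

Case 1: c = 0 < log_3(41) = 3.3802
T(n) = O(n^(log_3 41))

For T(n) = 41T(n/3) + O(n^0): log_3(41) = 3.3802. This is Case 1 of the Master Theorem (c < log_b(a), work dominated by leaves), giving O(n^(log_3 41)).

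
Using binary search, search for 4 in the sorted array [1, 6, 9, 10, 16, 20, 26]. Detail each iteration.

Binary search for 4 in [1, 6, 9, 10, 16, 20, 26]:

lo=0, hi=6, mid=3, arr[mid]=10 -> 10 > 4, search left half
lo=0, hi=2, mid=1, arr[mid]=6 -> 6 > 4, search left half
lo=0, hi=0, mid=0, arr[mid]=1 -> 1 < 4, search right half
lo=1 > hi=0, target 4 not found

Binary search determines that 4 is not in the array after 3 comparisons. The search space was exhausted without finding the target.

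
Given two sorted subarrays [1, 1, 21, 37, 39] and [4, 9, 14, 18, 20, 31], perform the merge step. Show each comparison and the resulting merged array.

Merging process:

Compare 1 vs 4: take 1 from left. Merged: [1]
Compare 1 vs 4: take 1 from left. Merged: [1, 1]
Compare 21 vs 4: take 4 from right. Merged: [1, 1, 4]
Compare 21 vs 9: take 9 from right. Merged: [1, 1, 4, 9]
Compare 21 vs 14: take 14 from right. Merged: [1, 1, 4, 9, 14]
Compare 21 vs 18: take 18 from right. Merged: [1, 1, 4, 9, 14, 18]
Compare 21 vs 20: take 20 from right. Merged: [1, 1, 4, 9, 14, 18, 20]
Compare 21 vs 31: take 21 from left. Merged: [1, 1, 4, 9, 14, 18, 20, 21]
Compare 37 vs 31: take 31 from right. Merged: [1, 1, 4, 9, 14, 18, 20, 21, 31]
Append remaining from left: [37, 39]. Merged: [1, 1, 4, 9, 14, 18, 20, 21, 31, 37, 39]

Final merged array: [1, 1, 4, 9, 14, 18, 20, 21, 31, 37, 39]
Total comparisons: 9

The merged array is [1, 1, 4, 9, 14, 18, 20, 21, 31, 37, 39], requiring 9 comparisons. The merge step runs in O(n) time where n is the total number of elements.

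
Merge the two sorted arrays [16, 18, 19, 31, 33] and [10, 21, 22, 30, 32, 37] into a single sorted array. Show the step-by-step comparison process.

Merging process:

Compare 16 vs 10: take 10 from right. Merged: [10]
Compare 16 vs 21: take 16 from left. Merged: [10, 16]
Compare 18 vs 21: take 18 from left. Merged: [10, 16, 18]
Compare 19 vs 21: take 19 from left. Merged: [10, 16, 18, 19]
Compare 31 vs 21: take 21 from right. Merged: [10, 16, 18, 19, 21]
Compare 31 vs 22: take 22 from right. Merged: [10, 16, 18, 19, 21, 22]
Compare 31 vs 30: take 30 from right. Merged: [10, 16, 18, 19, 21, 22, 30]
Compare 31 vs 32: take 31 from left. Merged: [10, 16, 18, 19, 21, 22, 30, 31]
Compare 33 vs 32: take 32 from right. Merged: [10, 16, 18, 19, 21, 22, 30, 31, 32]
Compare 33 vs 37: take 33 from left. Merged: [10, 16, 18, 19, 21, 22, 30, 31, 32, 33]
Append remaining from right: [37]. Merged: [10, 16, 18, 19, 21, 22, 30, 31, 32, 33, 37]

Final merged array: [10, 16, 18, 19, 21, 22, 30, 31, 32, 33, 37]
Total comparisons: 10

The merged array is [10, 16, 18, 19, 21, 22, 30, 31, 32, 33, 37], requiring 10 comparisons. The merge step runs in O(n) time where n is the total number of elements.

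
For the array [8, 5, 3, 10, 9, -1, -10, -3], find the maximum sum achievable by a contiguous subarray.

Using Kadane's algorithm on [8, 5, 3, 10, 9, -1, -10, -3]:

Scanning through the array:
Position 1 (value 5): max_ending_here = 13, max_so_far = 13
Position 2 (value 3): max_ending_here = 16, max_so_far = 16
Position 3 (value 10): max_ending_here = 26, max_so_far = 26
Position 4 (value 9): max_ending_here = 35, max_so_far = 35
Position 5 (value -1): max_ending_here = 34, max_so_far = 35
Position 6 (value -10): max_ending_here = 24, max_so_far = 35
Position 7 (value -3): max_ending_here = 21, max_so_far = 35

Maximum subarray: [8, 5, 3, 10, 9]
Maximum sum: 35

The maximum subarray is [8, 5, 3, 10, 9] with sum 35. This subarray runs from index 0 to index 4.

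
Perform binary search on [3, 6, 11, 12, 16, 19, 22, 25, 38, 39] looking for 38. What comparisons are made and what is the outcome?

Binary search for 38 in [3, 6, 11, 12, 16, 19, 22, 25, 38, 39]:

lo=0, hi=9, mid=4, arr[mid]=16 -> 16 < 38, search right half
lo=5, hi=9, mid=7, arr[mid]=25 -> 25 < 38, search right half
lo=8, hi=9, mid=8, arr[mid]=38 -> Found target at index 8!

Binary search finds 38 at index 8 after 3 comparisons. The search repeatedly halves the search space by comparing with the middle element.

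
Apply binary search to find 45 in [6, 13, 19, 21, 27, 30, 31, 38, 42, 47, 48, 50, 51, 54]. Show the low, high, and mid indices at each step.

Binary search for 45 in [6, 13, 19, 21, 27, 30, 31, 38, 42, 47, 48, 50, 51, 54]:

lo=0, hi=13, mid=6, arr[mid]=31 -> 31 < 45, search right half
lo=7, hi=13, mid=10, arr[mid]=48 -> 48 > 45, search left half
lo=7, hi=9, mid=8, arr[mid]=42 -> 42 < 45, search right half
lo=9, hi=9, mid=9, arr[mid]=47 -> 47 > 45, search left half
lo=9 > hi=8, target 45 not found

Binary search determines that 45 is not in the array after 4 comparisons. The search space was exhausted without finding the target.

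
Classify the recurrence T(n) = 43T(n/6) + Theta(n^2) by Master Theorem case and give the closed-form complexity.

Master Theorem for T(n) = 43T(n/6) + O(n^2):

a = 43, b = 6, c = 2
log_b(a) = log_6(43) = 2.0992

Case 1: c = 2 < log_6(43) = 2.0992
T(n) = O(n^(log_6 43))

For T(n) = 43T(n/6) + O(n^2): log_6(43) = 2.0992. This is Case 1 of the Master Theorem (c < log_b(a), work dominated by leaves), giving O(n^(log_6 43)).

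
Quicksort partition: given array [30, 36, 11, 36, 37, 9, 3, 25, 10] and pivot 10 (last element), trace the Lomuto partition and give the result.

Lomuto partition with pivot = 10:

Initial array: [30, 36, 11, 36, 37, 9, 3, 25, 10]

arr[0]=30 > 10: no swap
arr[1]=36 > 10: no swap
arr[2]=11 > 10: no swap
arr[3]=36 > 10: no swap
arr[4]=37 > 10: no swap
arr[5]=9 <= 10: swap with position 0, array becomes [9, 36, 11, 36, 37, 30, 3, 25, 10]
arr[6]=3 <= 10: swap with position 1, array becomes [9, 3, 11, 36, 37, 30, 36, 25, 10]
arr[7]=25 > 10: no swap

Place pivot at position 2: [9, 3, 10, 36, 37, 30, 36, 25, 11]
Pivot position: 2

After partitioning with pivot 10, the array becomes [9, 3, 10, 36, 37, 30, 36, 25, 11]. The pivot is placed at index 2. All elements to the left of the pivot are <= 10, and all elements to the right are > 10.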